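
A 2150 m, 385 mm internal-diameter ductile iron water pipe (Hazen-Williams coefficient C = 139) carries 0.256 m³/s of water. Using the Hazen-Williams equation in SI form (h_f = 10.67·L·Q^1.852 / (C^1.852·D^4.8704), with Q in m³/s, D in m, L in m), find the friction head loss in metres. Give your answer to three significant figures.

h_f ≈ 20.6 m

h_f = 10.67·2150·0.256^1.852 / (139^1.852·0.385^4.8704) = 20.64 m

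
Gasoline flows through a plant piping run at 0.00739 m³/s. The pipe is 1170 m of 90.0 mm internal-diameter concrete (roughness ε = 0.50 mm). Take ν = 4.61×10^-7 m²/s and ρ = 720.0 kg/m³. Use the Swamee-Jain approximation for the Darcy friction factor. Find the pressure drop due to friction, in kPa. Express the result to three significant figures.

Δp ≈ 202 kPa

V = 4Q/(πD²) = 4·0.00739/(π·0.0900²) = 1.162 m/s
Re = VD/ν = 1.162·0.0900/4.61×10^-7 = 2.27×10^5 → turbulent
ε/D = 0.50/90.0 = 0.00556
Swamee-Jain: f = 0.03191
h_f = f(L/D)V²/(2g) = 0.03191·(1170/0.0900)·1.162²/(2·9.81) = 28.53 m
Δp = ρg·h_f = 720.0·9.81·28.53 = 201.5 kPa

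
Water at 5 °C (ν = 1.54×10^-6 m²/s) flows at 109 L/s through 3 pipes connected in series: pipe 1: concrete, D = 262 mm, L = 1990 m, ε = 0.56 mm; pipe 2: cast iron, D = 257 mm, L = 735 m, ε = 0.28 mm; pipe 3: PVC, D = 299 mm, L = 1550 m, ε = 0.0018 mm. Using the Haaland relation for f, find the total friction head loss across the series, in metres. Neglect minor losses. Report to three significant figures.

Pipe 1: V = 2.022 m/s, Re = 3.44×10^5, ε/D = 0.00214, f = 0.02433, h_1 = f(L/D)V²/2g = 38.50 m
Pipe 2: V = 2.101 m/s, Re = 3.51×10^5, ε/D = 0.00109, f = 0.02078, h_2 = f(L/D)V²/2g = 13.38 m
Pipe 3: V = 1.552 m/s, Re = 3.01×10^5, ε/D = 6.02×10^-6, f = 0.01438, h_3 = f(L/D)V²/2g = 9.155 m
Series → Q common, losses add: H = Σh = 61.03 m

H ≈ 61.0 m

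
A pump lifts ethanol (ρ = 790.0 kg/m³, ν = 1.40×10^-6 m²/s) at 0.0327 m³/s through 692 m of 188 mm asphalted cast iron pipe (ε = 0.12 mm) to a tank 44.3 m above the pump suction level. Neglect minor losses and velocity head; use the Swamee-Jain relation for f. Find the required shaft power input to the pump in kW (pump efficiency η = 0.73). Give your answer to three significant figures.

P_shaft ≈ 17.2 kW

V = 4Q/(πD²) = 1.178 m/s; Re = 1.58×10^5; ε/D = 6.38×10^-4; f = 0.02002
h_f = f(L/D)V²/2g = 5.212 m
Total head H = z + h_f = 44.3 + 5.212 = 49.51 m
P_hyd = ρgQH = 790.0·9.81·0.0327·49.51 = 12.55 kW
P_shaft = P_hyd/η = 12.55/0.73 = 17.19 kW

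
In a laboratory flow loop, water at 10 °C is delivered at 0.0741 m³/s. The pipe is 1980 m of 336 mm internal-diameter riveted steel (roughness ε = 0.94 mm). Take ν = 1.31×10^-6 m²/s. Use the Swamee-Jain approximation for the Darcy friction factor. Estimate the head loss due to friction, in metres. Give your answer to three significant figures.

h_f ≈ 5.56 m

V = 4Q/(πD²) = 4·0.0741/(π·0.336²) = 0.8357 m/s
Re = VD/ν = 0.8357·0.336/1.31×10^-6 = 2.14×10^5 → turbulent
ε/D = 0.94/336 = 0.00280
Swamee-Jain: f = 0.02649
h_f = f(L/D)V²/(2g) = 0.02649·(1980/0.336)·0.8357²/(2·9.81) = 5.557 m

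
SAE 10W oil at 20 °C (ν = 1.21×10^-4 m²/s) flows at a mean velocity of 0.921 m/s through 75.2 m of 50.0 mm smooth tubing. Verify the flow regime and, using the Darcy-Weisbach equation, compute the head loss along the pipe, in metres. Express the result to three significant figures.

Re = VD/ν = 0.921·0.05000/1.21×10^-4 = 381 → laminar (Re < 2300)
f = 64/Re = 0.1682
h_f = f(L/D)V²/(2g) = 0.1682·(75.2/0.05000)·0.921²/(2·9.81) = 10.93 m

h_f ≈ 10.9 m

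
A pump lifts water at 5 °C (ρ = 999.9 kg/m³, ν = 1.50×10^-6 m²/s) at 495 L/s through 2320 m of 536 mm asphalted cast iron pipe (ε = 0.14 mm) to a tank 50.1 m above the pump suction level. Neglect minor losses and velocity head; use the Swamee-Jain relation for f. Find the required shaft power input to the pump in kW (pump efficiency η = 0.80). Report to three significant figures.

P_shaft ≈ 405 kW

V = 4Q/(πD²) = 2.194 m/s; Re = 7.84×10^5; ε/D = 2.61×10^-4; f = 0.01559
h_f = f(L/D)V²/2g = 16.55 m
Total head H = z + h_f = 50.1 + 16.55 = 66.65 m
P_hyd = ρgQH = 999.9·9.81·0.495·66.65 = 323.6 kW
P_shaft = P_hyd/η = 323.6/0.80 = 404.5 kW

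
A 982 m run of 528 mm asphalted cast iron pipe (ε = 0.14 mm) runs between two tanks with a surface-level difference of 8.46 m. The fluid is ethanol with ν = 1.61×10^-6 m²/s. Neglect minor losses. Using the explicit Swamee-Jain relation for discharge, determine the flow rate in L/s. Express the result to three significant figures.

Q ≈ 525 L/s

Swamee-Jain (Type II): Q = -0.965·√(gD⁵h_f/L)·ln[ε/(3.7D) + √(3.17ν²L/(gD³h_f))]
√(gD⁵h_f/L) = √(9.81·0.528⁵·8.46/982) = 0.05889
ε/(3.7D) = 7.17×10^-5; √(3.17ν²L/(gD³h_f)) = 2.57×10^-5
Q = -0.965·0.05889·ln(9.736×10^-5) = 0.5249 m³/s
Check: V = 2.40 m/s, Re = 7.86×10^5, f = 0.01563, h_f = 8.51 m ≈ 8.46 m ✓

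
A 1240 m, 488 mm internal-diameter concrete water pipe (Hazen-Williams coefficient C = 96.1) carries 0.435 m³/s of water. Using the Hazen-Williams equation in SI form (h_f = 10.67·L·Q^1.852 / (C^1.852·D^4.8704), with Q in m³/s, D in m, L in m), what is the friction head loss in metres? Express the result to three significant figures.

h_f ≈ 19.8 m

h_f = 10.67·1240·0.435^1.852 / (96.1^1.852·0.488^4.8704) = 19.84 m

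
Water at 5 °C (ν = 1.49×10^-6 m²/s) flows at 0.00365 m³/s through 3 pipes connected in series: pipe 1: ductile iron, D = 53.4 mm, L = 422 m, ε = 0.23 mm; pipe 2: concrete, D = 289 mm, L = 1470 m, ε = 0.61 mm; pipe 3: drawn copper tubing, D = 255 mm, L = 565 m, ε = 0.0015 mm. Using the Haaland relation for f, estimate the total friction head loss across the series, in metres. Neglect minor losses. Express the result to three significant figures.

H ≈ 32.8 m

Pipe 1: V = 1.630 m/s, Re = 5.84×10^4, ε/D = 0.00431, f = 0.03066, h_1 = f(L/D)V²/2g = 32.80 m
Pipe 2: V = 0.05564 m/s, Re = 1.08×10^4, ε/D = 0.00211, f = 0.03317, h_2 = f(L/D)V²/2g = 0.02662 m
Pipe 3: V = 0.07147 m/s, Re = 1.22×10^4, ε/D = 5.88×10^-6, f = 0.02925, h_3 = f(L/D)V²/2g = 0.01687 m
Series → Q common, losses add: H = Σh = 32.84 m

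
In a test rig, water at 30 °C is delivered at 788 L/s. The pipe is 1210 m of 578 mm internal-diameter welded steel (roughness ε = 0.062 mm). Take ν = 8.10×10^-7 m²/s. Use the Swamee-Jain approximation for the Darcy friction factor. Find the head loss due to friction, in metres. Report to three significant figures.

h_f ≈ 12.5 m

V = 4Q/(πD²) = 4·0.788/(π·0.578²) = 3.003 m/s
Re = VD/ν = 3.003·0.578/8.10×10^-7 = 2.14×10^6 → turbulent
ε/D = 0.062/578 = 1.07×10^-4
Swamee-Jain: f = 0.01296
h_f = f(L/D)V²/(2g) = 0.01296·(1210/0.578)·3.003²/(2·9.81) = 12.47 m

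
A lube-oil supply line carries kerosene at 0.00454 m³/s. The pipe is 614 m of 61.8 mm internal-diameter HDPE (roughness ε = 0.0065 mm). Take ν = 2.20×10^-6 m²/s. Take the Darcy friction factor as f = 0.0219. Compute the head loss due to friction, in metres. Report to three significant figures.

V = 4Q/(πD²) = 4·0.00454/(π·0.0618²) = 1.514 m/s
h_f = f(L/D)V²/(2g) = 0.02190·(614/0.0618)·1.514²/(2·9.81) = 25.40 m

h_f ≈ 25.4 m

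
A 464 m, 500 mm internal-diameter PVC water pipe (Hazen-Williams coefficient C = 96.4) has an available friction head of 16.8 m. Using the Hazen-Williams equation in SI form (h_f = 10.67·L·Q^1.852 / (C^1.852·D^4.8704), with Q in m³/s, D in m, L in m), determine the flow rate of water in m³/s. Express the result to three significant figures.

Q ≈ 0.723 m³/s

Rearranging: Q = [h_f·C^1.852·D^4.8704 / (10.67·L)]^(1/1.852)
Q = [16.8·96.4^1.852·0.500^4.8704 / (10.67·464)]^0.540 = 0.7229 m³/s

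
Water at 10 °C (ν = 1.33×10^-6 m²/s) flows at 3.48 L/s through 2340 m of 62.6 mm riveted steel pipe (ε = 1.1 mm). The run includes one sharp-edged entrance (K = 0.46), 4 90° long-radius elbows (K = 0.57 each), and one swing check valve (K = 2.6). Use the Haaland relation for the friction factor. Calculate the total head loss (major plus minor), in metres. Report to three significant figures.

H_L ≈ 115 m

V = 4Q/(πD²) = 1.131 m/s; V²/2g = 0.06516 m
Re = 5.32×10^4, ε/D = 0.0176 → f = 0.04716 (Haaland)
Major: h_f = f(L/D)·V²/2g = 0.04716·37380·0.06516 = 114.9 m
Minor: ΣK = 5.34; h_m = ΣK·V²/2g = 0.3480 m
Total H_L = 114.9 + 0.3480 = 115.2 m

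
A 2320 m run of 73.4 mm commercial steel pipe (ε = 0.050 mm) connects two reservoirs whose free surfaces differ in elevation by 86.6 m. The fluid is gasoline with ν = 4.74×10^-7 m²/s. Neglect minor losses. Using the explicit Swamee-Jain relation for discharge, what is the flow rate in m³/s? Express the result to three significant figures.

Q ≈ 0.00706 m³/s

Swamee-Jain (Type II): Q = -0.965·√(gD⁵h_f/L)·ln[ε/(3.7D) + √(3.17ν²L/(gD³h_f))]
√(gD⁵h_f/L) = √(9.81·0.0734⁵·86.6/2320) = 8.833×10^-4
ε/(3.7D) = 1.84×10^-4; √(3.17ν²L/(gD³h_f)) = 7.01×10^-5
Q = -0.965·8.833×10^-4·ln(2.542×10^-4) = 0.007055 m³/s
Check: V = 1.67 m/s, Re = 2.58×10^5, f = 0.01948, h_f = 87.2 m ≈ 86.6 m ✓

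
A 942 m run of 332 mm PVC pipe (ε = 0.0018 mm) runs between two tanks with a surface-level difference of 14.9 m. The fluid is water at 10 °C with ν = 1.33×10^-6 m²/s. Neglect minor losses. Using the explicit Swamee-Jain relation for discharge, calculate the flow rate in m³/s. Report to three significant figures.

Swamee-Jain (Type II): Q = -0.965·√(gD⁵h_f/L)·ln[ε/(3.7D) + √(3.17ν²L/(gD³h_f))]
√(gD⁵h_f/L) = √(9.81·0.332⁵·14.9/942) = 0.02502
ε/(3.7D) = 1.47×10^-6; √(3.17ν²L/(gD³h_f)) = 3.14×10^-5
Q = -0.965·0.02502·ln(3.289×10^-5) = 0.2492 m³/s
Check: V = 2.88 m/s, Re = 7.19×10^5, f = 0.01239, h_f = 14.8 m ≈ 14.9 m ✓

Q ≈ 0.249 m³/s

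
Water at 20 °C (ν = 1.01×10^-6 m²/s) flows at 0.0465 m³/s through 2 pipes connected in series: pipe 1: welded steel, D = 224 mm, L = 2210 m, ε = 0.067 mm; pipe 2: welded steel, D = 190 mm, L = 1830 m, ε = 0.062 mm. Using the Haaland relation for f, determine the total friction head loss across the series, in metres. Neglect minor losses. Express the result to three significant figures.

Pipe 1: V = 1.180 m/s, Re = 2.62×10^5, ε/D = 2.99×10^-4, f = 0.01701, h_1 = f(L/D)V²/2g = 11.91 m
Pipe 2: V = 1.640 m/s, Re = 3.09×10^5, ε/D = 3.26×10^-4, f = 0.01694, h_2 = f(L/D)V²/2g = 22.37 m
Series → Q common, losses add: H = Σh = 34.28 m

H ≈ 34.3 m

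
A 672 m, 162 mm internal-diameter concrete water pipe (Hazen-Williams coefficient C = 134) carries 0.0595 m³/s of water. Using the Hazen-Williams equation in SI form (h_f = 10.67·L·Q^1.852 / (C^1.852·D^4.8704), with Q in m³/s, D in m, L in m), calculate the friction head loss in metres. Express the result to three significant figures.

h_f ≈ 31.4 m

h_f = 10.67·672·0.0595^1.852 / (134^1.852·0.162^4.8704) = 31.37 m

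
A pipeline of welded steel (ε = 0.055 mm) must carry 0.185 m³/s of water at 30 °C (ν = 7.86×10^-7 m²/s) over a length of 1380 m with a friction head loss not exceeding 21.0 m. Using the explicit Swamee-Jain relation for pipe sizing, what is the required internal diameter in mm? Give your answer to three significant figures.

D ≈ 310 mm

Swamee-Jain (Type III): D = 0.66·[ε^1.25·(LQ²/(gh_f))^4.75 + ν·Q^9.4·(L/(gh_f))^5.2]^0.04
LQ²/(gh_f) = 0.2293; L/(gh_f) = 6.699
Term 1 = ε^1.25·(…)^4.75 = 4.34×10^-9; Term 2 = ν·Q^9.4·(…)^5.2 = 2.00×10^-9
D = 0.66·(4.34×10^-9 + 2.00×10^-9)^0.04 = 0.3102 m = 310 mm
Check: V = 2.45 m/s, Re = 9.66×10^5, f = 0.01455, h_f = 19.8 m ≈ 21.0 m ✓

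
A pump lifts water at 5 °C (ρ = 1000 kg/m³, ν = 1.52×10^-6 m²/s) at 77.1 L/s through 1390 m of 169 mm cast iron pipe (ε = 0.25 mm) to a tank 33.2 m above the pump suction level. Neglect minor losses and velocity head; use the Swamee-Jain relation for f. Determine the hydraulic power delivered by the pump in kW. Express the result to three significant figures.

V = 4Q/(πD²) = 3.437 m/s; Re = 3.82×10^5; ε/D = 0.00148; f = 0.02237
h_f = f(L/D)V²/2g = 110.8 m
Total head H = z + h_f = 33.2 + 110.8 = 144.0 m
P_hyd = ρgQH = 1000·9.81·0.0771·144.0 = 108.9 kW

P_hyd ≈ 109 kW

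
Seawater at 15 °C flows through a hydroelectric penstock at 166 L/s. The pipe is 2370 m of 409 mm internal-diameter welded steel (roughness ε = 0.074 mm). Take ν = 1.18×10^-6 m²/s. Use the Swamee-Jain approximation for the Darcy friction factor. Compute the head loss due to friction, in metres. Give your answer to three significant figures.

h_f ≈ 7.32 m

V = 4Q/(πD²) = 4·0.166/(π·0.409²) = 1.263 m/s
Re = VD/ν = 1.263·0.409/1.18×10^-6 = 4.38×10^5 → turbulent
ε/D = 0.074/409 = 1.81×10^-4
Swamee-Jain: f = 0.01552
h_f = f(L/D)V²/(2g) = 0.01552·(2370/0.409)·1.263²/(2·9.81) = 7.318 m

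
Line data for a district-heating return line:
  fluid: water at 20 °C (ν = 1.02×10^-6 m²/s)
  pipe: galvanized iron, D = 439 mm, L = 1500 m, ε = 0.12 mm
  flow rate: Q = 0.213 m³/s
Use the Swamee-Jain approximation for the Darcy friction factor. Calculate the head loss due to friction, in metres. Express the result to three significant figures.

V = 4Q/(πD²) = 4·0.213/(π·0.439²) = 1.407 m/s
Re = VD/ν = 1.407·0.439/1.02×10^-6 = 6.06×10^5 → turbulent
ε/D = 0.12/439 = 2.73×10^-4
Swamee-Jain: f = 0.01595
h_f = f(L/D)V²/(2g) = 0.01595·(1500/0.439)·1.407²/(2·9.81) = 5.499 m

h_f ≈ 5.50 m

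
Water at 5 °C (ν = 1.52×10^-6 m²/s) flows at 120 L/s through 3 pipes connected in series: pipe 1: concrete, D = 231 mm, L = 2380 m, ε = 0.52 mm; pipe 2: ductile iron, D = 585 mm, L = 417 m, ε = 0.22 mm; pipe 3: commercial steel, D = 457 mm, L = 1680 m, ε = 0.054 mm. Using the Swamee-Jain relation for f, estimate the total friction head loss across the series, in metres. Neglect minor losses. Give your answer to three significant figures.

Pipe 1: V = 2.863 m/s, Re = 4.35×10^5, ε/D = 0.00225, f = 0.02468, h_1 = f(L/D)V²/2g = 106.3 m
Pipe 2: V = 0.4465 m/s, Re = 1.72×10^5, ε/D = 3.76×10^-4, f = 0.01855, h_2 = f(L/D)V²/2g = 0.1343 m
Pipe 3: V = 0.7316 m/s, Re = 2.20×10^5, ε/D = 1.18×10^-4, f = 0.01630, h_3 = f(L/D)V²/2g = 1.634 m
Series → Q common, losses add: H = Σh = 108.0 m

H ≈ 108 m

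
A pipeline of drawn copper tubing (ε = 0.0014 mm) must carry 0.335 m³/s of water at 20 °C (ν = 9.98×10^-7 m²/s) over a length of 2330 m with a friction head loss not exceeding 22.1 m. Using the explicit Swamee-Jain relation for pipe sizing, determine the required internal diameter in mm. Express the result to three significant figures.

Swamee-Jain (Type III): D = 0.66·[ε^1.25·(LQ²/(gh_f))^4.75 + ν·Q^9.4·(L/(gh_f))^5.2]^0.04
LQ²/(gh_f) = 1.206; L/(gh_f) = 10.75
Term 1 = ε^1.25·(…)^4.75 = 1.17×10^-7; Term 2 = ν·Q^9.4·(…)^5.2 = 7.89×10^-6
D = 0.66·(1.17×10^-7 + 7.89×10^-6)^0.04 = 0.4128 m = 413 mm
Check: V = 2.50 m/s, Re = 1.04×10^6, f = 0.01163, h_f = 21.0 m ≈ 22.1 m ✓

D ≈ 413 mm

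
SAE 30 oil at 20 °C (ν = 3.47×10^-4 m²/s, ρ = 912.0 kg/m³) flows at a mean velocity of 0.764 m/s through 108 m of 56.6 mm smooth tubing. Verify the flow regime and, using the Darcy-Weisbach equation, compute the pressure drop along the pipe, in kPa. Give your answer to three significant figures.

Re = VD/ν = 0.764·0.05660/3.47×10^-4 = 125 → laminar (Re < 2300)
f = 64/Re = 0.5136
h_f = f(L/D)V²/(2g) = 0.5136·(108/0.05660)·0.764²/(2·9.81) = 29.15 m
Δp = ρg·h_f = 912.0·9.81·29.15 = 260.8 kPa

Δp ≈ 261 kPa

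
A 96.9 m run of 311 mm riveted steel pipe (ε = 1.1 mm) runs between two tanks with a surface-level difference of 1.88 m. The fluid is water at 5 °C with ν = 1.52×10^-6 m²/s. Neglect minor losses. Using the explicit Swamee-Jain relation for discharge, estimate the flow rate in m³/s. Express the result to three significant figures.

Q ≈ 0.157 m³/s

Swamee-Jain (Type II): Q = -0.965·√(gD⁵h_f/L)·ln[ε/(3.7D) + √(3.17ν²L/(gD³h_f))]
√(gD⁵h_f/L) = √(9.81·0.311⁵·1.88/96.9) = 0.02353
ε/(3.7D) = 9.56×10^-4; √(3.17ν²L/(gD³h_f)) = 3.58×10^-5
Q = -0.965·0.02353·ln(9.917×10^-4) = 0.1571 m³/s
Check: V = 2.07 m/s, Re = 4.23×10^5, f = 0.02782, h_f = 1.89 m ≈ 1.88 m ✓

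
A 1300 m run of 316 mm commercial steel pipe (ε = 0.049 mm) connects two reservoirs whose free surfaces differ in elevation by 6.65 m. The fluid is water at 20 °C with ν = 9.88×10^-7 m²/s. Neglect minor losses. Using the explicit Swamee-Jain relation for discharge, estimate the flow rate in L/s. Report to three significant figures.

Q ≈ 114 L/s

Swamee-Jain (Type II): Q = -0.965·√(gD⁵h_f/L)·ln[ε/(3.7D) + √(3.17ν²L/(gD³h_f))]
√(gD⁵h_f/L) = √(9.81·0.316⁵·6.65/1300) = 0.01257
ε/(3.7D) = 4.19×10^-5; √(3.17ν²L/(gD³h_f)) = 4.42×10^-5
Q = -0.965·0.01257·ln(8.612×10^-5) = 0.1136 m³/s
Check: V = 1.45 m/s, Re = 4.63×10^5, f = 0.01518, h_f = 6.68 m ≈ 6.65 m ✓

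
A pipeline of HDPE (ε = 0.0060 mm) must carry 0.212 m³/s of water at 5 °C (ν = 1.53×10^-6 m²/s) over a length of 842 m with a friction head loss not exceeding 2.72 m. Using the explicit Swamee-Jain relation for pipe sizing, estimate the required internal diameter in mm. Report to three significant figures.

D ≈ 443 mm

Swamee-Jain (Type III): D = 0.66·[ε^1.25·(LQ²/(gh_f))^4.75 + ν·Q^9.4·(L/(gh_f))^5.2]^0.04
LQ²/(gh_f) = 1.418; L/(gh_f) = 31.56
Term 1 = ε^1.25·(…)^4.75 = 1.56×10^-6; Term 2 = ν·Q^9.4·(…)^5.2 = 4.44×10^-5
D = 0.66·(1.56×10^-6 + 4.44×10^-5)^0.04 = 0.4426 m = 443 mm
Check: V = 1.38 m/s, Re = 3.99×10^5, f = 0.01383, h_f = 2.54 m ≈ 2.72 m ✓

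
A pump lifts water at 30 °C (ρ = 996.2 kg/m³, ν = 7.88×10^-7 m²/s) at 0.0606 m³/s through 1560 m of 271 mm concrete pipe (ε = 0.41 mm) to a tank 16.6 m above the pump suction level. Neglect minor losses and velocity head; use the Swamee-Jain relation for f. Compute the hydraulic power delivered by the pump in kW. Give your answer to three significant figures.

V = 4Q/(πD²) = 1.051 m/s; Re = 3.61×10^5; ε/D = 0.00151; f = 0.02252
h_f = f(L/D)V²/2g = 7.294 m
Total head H = z + h_f = 16.6 + 7.294 = 23.89 m
P_hyd = ρgQH = 996.2·9.81·0.0606·23.89 = 14.15 kW

P_hyd ≈ 14.2 kW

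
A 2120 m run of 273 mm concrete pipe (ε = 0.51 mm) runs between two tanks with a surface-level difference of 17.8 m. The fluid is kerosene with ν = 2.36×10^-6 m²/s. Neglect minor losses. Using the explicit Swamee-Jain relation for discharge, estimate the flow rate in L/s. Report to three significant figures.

Q ≈ 79.9 L/s

Swamee-Jain (Type II): Q = -0.965·√(gD⁵h_f/L)·ln[ε/(3.7D) + √(3.17ν²L/(gD³h_f))]
√(gD⁵h_f/L) = √(9.81·0.273⁵·17.8/2120) = 0.01118
ε/(3.7D) = 5.05×10^-4; √(3.17ν²L/(gD³h_f)) = 1.03×10^-4
Q = -0.965·0.01118·ln(6.075×10^-4) = 0.07987 m³/s
Check: V = 1.36 m/s, Re = 1.58×10^5, f = 0.02435, h_f = 17.9 m ≈ 17.8 m ✓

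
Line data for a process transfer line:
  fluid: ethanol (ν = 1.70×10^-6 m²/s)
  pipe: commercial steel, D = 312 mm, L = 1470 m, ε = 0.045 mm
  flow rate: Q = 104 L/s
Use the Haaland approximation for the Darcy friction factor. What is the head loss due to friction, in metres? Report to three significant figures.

V = 4Q/(πD²) = 4·0.104/(π·0.312²) = 1.360 m/s
Re = VD/ν = 1.360·0.312/1.70×10^-6 = 2.50×10^5 → turbulent
ε/D = 0.045/312 = 1.44×10^-4
Haaland: f = 0.01599
h_f = f(L/D)V²/(2g) = 0.01599·(1470/0.312)·1.360²/(2·9.81) = 7.105 m

h_f ≈ 7.10 m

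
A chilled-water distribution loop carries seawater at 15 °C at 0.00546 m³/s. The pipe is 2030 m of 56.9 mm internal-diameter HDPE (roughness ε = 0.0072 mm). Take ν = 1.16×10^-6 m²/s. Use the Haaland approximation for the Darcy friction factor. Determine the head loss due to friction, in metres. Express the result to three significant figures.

h_f ≈ 153 m

V = 4Q/(πD²) = 4·0.00546/(π·0.0569²) = 2.147 m/s
Re = VD/ν = 2.147·0.0569/1.16×10^-6 = 1.05×10^5 → turbulent
ε/D = 0.0072/56.9 = 1.27×10^-4
Haaland: f = 0.01822
h_f = f(L/D)V²/(2g) = 0.01822·(2030/0.0569)·2.147²/(2·9.81) = 152.7 m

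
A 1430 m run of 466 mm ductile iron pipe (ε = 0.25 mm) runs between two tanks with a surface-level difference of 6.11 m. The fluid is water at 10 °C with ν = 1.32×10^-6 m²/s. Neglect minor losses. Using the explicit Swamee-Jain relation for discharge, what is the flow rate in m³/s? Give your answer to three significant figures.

Q ≈ 0.252 m³/s

Swamee-Jain (Type II): Q = -0.965·√(gD⁵h_f/L)·ln[ε/(3.7D) + √(3.17ν²L/(gD³h_f))]
√(gD⁵h_f/L) = √(9.81·0.466⁵·6.11/1430) = 0.03035
ε/(3.7D) = 1.45×10^-4; √(3.17ν²L/(gD³h_f)) = 3.61×10^-5
Q = -0.965·0.03035·ln(1.811×10^-4) = 0.2524 m³/s
Check: V = 1.48 m/s, Re = 5.22×10^5, f = 0.01796, h_f = 6.15 m ≈ 6.11 m ✓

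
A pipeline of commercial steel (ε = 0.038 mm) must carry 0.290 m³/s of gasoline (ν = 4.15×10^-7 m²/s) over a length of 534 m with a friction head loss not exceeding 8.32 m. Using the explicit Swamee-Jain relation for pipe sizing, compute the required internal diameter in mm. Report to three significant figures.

D ≈ 359 mm

Swamee-Jain (Type III): D = 0.66·[ε^1.25·(LQ²/(gh_f))^4.75 + ν·Q^9.4·(L/(gh_f))^5.2]^0.04
LQ²/(gh_f) = 0.5502; L/(gh_f) = 6.543
Term 1 = ε^1.25·(…)^4.75 = 1.75×10^-7; Term 2 = ν·Q^9.4·(…)^5.2 = 6.40×10^-8
D = 0.66·(1.75×10^-7 + 6.40×10^-8)^0.04 = 0.3586 m = 359 mm
Check: V = 2.87 m/s, Re = 2.48×10^6, f = 0.01284, h_f = 8.03 m ≈ 8.32 m ✓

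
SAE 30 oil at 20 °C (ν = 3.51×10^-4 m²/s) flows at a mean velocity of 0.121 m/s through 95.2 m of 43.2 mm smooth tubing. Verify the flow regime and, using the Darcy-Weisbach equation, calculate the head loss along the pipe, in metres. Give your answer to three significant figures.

h_f ≈ 7.07 m

Re = VD/ν = 0.121·0.04320/3.51×10^-4 = 14.9 → laminar (Re < 2300)
f = 64/Re = 4.298
h_f = f(L/D)V²/(2g) = 4.298·(95.2/0.04320)·0.121²/(2·9.81) = 7.067 m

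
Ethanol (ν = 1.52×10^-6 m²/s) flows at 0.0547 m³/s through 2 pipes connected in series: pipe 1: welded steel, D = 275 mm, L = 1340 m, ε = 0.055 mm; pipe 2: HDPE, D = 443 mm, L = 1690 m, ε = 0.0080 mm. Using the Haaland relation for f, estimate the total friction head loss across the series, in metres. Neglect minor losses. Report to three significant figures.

H ≈ 4.08 m

Pipe 1: V = 0.9209 m/s, Re = 1.67×10^5, ε/D = 2.00×10^-4, f = 0.01730, h_1 = f(L/D)V²/2g = 3.644 m
Pipe 2: V = 0.3549 m/s, Re = 1.03×10^5, ε/D = 1.81×10^-5, f = 0.01777, h_2 = f(L/D)V²/2g = 0.4352 m
Series → Q common, losses add: H = Σh = 4.080 m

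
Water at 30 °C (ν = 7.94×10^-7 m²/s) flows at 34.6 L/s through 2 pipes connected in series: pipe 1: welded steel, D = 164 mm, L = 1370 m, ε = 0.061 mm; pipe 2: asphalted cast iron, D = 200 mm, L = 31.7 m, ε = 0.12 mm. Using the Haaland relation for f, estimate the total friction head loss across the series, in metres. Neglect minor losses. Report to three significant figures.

H ≈ 19.8 m

Pipe 1: V = 1.638 m/s, Re = 3.38×10^5, ε/D = 3.72×10^-4, f = 0.01713, h_1 = f(L/D)V²/2g = 19.57 m
Pipe 2: V = 1.101 m/s, Re = 2.77×10^5, ε/D = 6.00×10^-4, f = 0.01872, h_2 = f(L/D)V²/2g = 0.1834 m
Series → Q common, losses add: H = Σh = 19.75 m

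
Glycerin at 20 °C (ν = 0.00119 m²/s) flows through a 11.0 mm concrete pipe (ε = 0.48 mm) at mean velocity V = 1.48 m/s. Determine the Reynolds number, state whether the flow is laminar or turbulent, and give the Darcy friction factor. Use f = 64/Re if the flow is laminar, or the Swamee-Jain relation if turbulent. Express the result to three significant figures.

Re = VD/ν = 1.480·0.0110/0.00119 = 13.7
Re < 2300 → laminar → f = 64/Re = 4.678

Re ≈ 13.7; laminar; f = 64/Re ≈ 4.68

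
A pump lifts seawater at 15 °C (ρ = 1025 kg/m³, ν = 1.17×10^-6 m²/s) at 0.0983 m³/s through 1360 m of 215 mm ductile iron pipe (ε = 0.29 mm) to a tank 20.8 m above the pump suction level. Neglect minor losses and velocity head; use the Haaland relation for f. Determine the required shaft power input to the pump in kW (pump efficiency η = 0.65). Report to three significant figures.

V = 4Q/(πD²) = 2.708 m/s; Re = 4.98×10^5; ε/D = 0.00135; f = 0.02162
h_f = f(L/D)V²/2g = 51.09 m
Total head H = z + h_f = 20.8 + 51.09 = 71.89 m
P_hyd = ρgQH = 1025·9.81·0.0983·71.89 = 71.06 kW
P_shaft = P_hyd/η = 71.06/0.65 = 109.3 kW

P_shaft ≈ 109 kW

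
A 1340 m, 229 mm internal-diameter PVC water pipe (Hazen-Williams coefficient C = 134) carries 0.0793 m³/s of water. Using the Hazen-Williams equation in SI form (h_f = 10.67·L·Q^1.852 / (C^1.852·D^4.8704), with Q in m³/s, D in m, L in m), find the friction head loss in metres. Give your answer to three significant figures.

h_f ≈ 19.7 m

h_f = 10.67·1340·0.0793^1.852 / (134^1.852·0.229^4.8704) = 19.73 m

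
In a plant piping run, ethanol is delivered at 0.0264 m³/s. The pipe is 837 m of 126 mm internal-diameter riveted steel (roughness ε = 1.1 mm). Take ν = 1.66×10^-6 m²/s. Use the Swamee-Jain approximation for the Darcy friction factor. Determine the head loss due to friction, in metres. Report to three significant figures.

h_f ≈ 55.9 m

V = 4Q/(πD²) = 4·0.0264/(π·0.126²) = 2.117 m/s
Re = VD/ν = 2.117·0.126/1.66×10^-6 = 1.61×10^5 → turbulent
ε/D = 1.1/126 = 0.00873
Swamee-Jain: f = 0.03681
h_f = f(L/D)V²/(2g) = 0.03681·(837/0.126)·2.117²/(2·9.81) = 55.88 m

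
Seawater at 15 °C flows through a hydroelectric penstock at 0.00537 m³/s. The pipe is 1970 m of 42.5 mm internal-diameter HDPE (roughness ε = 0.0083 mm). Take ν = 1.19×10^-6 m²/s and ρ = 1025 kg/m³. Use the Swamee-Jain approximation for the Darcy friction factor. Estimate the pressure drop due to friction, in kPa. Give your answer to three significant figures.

Δp ≈ 6150 kPa

V = 4Q/(πD²) = 4·0.00537/(π·0.0425²) = 3.785 m/s
Re = VD/ν = 3.785·0.0425/1.19×10^-6 = 1.35×10^5 → turbulent
ε/D = 0.0083/42.5 = 1.95×10^-4
Swamee-Jain: f = 0.01808
h_f = f(L/D)V²/(2g) = 0.01808·(1970/0.0425)·3.785²/(2·9.81) = 612.0 m
Δp = ρg·h_f = 1025·9.81·612.0 = 6154 kPa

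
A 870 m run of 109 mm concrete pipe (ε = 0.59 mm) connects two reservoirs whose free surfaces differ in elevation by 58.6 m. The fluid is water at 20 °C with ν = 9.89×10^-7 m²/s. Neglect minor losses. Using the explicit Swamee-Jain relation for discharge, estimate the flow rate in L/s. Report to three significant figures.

Swamee-Jain (Type II): Q = -0.965·√(gD⁵h_f/L)·ln[ε/(3.7D) + √(3.17ν²L/(gD³h_f))]
√(gD⁵h_f/L) = √(9.81·0.109⁵·58.6/870) = 0.003189
ε/(3.7D) = 0.00146; √(3.17ν²L/(gD³h_f)) = 6.02×10^-5
Q = -0.965·0.003189·ln(0.001523) = 0.01996 m³/s
Check: V = 2.14 m/s, Re = 2.36×10^5, f = 0.03165, h_f = 58.9 m ≈ 58.6 m ✓

Q ≈ 20.0 L/s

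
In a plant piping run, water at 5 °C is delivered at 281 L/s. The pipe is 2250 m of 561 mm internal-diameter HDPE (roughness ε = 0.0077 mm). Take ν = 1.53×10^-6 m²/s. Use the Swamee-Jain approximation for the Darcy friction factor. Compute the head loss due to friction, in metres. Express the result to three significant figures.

V = 4Q/(πD²) = 4·0.281/(π·0.561²) = 1.137 m/s
Re = VD/ν = 1.137·0.561/1.53×10^-6 = 4.17×10^5 → turbulent
ε/D = 0.0077/561 = 1.37×10^-5
Swamee-Jain: f = 0.01372
h_f = f(L/D)V²/(2g) = 0.01372·(2250/0.561)·1.137²/(2·9.81) = 3.626 m

h_f ≈ 3.63 m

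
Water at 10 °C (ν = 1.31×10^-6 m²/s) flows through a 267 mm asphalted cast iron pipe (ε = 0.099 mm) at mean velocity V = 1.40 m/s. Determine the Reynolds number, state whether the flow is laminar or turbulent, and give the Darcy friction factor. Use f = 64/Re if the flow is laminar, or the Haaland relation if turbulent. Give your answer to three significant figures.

Re ≈ 2.85×10^5; turbulent; f ≈ 0.0174

Re = VD/ν = 1.400·0.267/1.31×10^-6 = 2.85×10^5
Re > 4000 → turbulent; ε/D = 3.71×10^-4
Haaland: f = 0.01735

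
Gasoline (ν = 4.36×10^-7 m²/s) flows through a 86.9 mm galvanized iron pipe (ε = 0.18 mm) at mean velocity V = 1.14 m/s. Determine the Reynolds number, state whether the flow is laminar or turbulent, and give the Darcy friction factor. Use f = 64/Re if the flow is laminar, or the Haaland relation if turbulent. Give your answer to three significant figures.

Re = VD/ν = 1.140·0.0869/4.36×10^-7 = 2.27×10^5
Re > 4000 → turbulent; ε/D = 0.00207
Haaland: f = 0.02437

Re ≈ 2.27×10^5; turbulent; f ≈ 0.0244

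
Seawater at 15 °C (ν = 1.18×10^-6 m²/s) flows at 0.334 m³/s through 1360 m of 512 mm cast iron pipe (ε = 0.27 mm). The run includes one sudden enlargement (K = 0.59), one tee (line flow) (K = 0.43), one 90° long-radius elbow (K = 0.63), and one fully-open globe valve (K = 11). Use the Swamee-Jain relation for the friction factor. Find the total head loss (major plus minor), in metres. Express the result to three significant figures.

V = 4Q/(πD²) = 1.622 m/s; V²/2g = 0.1341 m
Re = 7.04×10^5, ε/D = 5.27×10^-4 → f = 0.01769 (Swamee-Jain)
Major: h_f = f(L/D)·V²/2g = 0.01769·2656·0.1341 = 6.301 m
Minor: ΣK = 12.7; h_m = ΣK·V²/2g = 1.697 m
Total H_L = 6.301 + 1.697 = 7.998 m

H_L ≈ 8.00 m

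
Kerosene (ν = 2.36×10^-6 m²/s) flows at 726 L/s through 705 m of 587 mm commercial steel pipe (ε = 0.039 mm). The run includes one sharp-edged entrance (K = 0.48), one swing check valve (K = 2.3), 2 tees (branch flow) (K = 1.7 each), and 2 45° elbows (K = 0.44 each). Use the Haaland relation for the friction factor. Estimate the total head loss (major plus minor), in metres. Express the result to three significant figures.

V = 4Q/(πD²) = 2.683 m/s; V²/2g = 0.3668 m
Re = 6.67×10^5, ε/D = 6.64×10^-5 → f = 0.01338 (Haaland)
Major: h_f = f(L/D)·V²/2g = 0.01338·1201·0.3668 = 5.894 m
Minor: ΣK = 7.06; h_m = ΣK·V²/2g = 2.590 m
Total H_L = 5.894 + 2.590 = 8.484 m

H_L ≈ 8.48 m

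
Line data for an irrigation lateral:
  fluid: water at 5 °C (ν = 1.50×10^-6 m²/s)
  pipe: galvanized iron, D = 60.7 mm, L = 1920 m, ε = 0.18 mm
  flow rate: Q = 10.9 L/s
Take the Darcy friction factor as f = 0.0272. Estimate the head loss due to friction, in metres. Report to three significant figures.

h_f ≈ 622 m

V = 4Q/(πD²) = 4·0.0109/(π·0.0607²) = 3.767 m/s
h_f = f(L/D)V²/(2g) = 0.02720·(1920/0.0607)·3.767²/(2·9.81) = 622.2 m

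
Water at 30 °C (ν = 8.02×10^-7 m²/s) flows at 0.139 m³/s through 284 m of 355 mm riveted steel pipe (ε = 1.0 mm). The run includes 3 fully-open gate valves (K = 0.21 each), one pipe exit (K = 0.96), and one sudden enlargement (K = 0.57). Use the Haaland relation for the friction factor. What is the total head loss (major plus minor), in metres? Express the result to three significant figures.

H_L ≈ 2.31 m

V = 4Q/(πD²) = 1.404 m/s; V²/2g = 0.1005 m
Re = 6.22×10^5, ε/D = 0.00282 → f = 0.02597 (Haaland)
Major: h_f = f(L/D)·V²/2g = 0.02597·800.0·0.1005 = 2.088 m
Minor: ΣK = 2.16; h_m = ΣK·V²/2g = 0.2171 m
Total H_L = 2.088 + 0.2171 = 2.305 m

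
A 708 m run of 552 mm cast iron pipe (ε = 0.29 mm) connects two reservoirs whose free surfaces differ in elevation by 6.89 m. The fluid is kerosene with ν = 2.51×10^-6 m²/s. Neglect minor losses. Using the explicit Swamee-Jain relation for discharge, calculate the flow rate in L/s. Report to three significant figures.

Swamee-Jain (Type II): Q = -0.965·√(gD⁵h_f/L)·ln[ε/(3.7D) + √(3.17ν²L/(gD³h_f))]
√(gD⁵h_f/L) = √(9.81·0.552⁵·6.89/708) = 0.06995
ε/(3.7D) = 1.42×10^-4; √(3.17ν²L/(gD³h_f)) = 3.53×10^-5
Q = -0.965·0.06995·ln(1.773×10^-4) = 0.5831 m³/s
Check: V = 2.44 m/s, Re = 5.36×10^5, f = 0.01787, h_f = 6.94 m ≈ 6.89 m ✓

Q ≈ 583 L/s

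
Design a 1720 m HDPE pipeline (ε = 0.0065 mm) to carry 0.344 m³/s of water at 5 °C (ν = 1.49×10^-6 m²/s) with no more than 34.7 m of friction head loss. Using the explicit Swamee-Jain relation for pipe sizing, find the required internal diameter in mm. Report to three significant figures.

D ≈ 363 mm

Swamee-Jain (Type III): D = 0.66·[ε^1.25·(LQ²/(gh_f))^4.75 + ν·Q^9.4·(L/(gh_f))^5.2]^0.04
LQ²/(gh_f) = 0.5979; L/(gh_f) = 5.053
Term 1 = ε^1.25·(…)^4.75 = 2.85×10^-8; Term 2 = ν·Q^9.4·(…)^5.2 = 2.99×10^-7
D = 0.66·(2.85×10^-8 + 2.99×10^-7)^0.04 = 0.3632 m = 363 mm
Check: V = 3.32 m/s, Re = 8.09×10^5, f = 0.01241, h_f = 33.0 m ≈ 34.7 m ✓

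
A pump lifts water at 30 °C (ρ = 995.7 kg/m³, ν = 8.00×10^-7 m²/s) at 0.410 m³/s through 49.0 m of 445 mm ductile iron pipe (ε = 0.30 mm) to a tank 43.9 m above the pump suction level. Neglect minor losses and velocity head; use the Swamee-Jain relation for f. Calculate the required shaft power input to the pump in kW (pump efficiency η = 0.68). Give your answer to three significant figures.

V = 4Q/(πD²) = 2.636 m/s; Re = 1.47×10^6; ε/D = 6.74×10^-4; f = 0.01824
h_f = f(L/D)V²/2g = 0.7113 m
Total head H = z + h_f = 43.9 + 0.7113 = 44.61 m
P_hyd = ρgQH = 995.7·9.81·0.410·44.61 = 178.7 kW
P_shaft = P_hyd/η = 178.7/0.68 = 262.7 kW

P_shaft ≈ 263 kW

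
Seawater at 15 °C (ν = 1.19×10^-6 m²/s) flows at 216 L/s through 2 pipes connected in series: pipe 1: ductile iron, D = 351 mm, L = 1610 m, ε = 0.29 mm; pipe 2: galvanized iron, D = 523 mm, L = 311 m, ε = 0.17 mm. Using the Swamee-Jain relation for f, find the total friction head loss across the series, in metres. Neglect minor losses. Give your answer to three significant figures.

Pipe 1: V = 2.232 m/s, Re = 6.58×10^5, ε/D = 8.26×10^-4, f = 0.01939, h_1 = f(L/D)V²/2g = 22.59 m
Pipe 2: V = 1.005 m/s, Re = 4.42×10^5, ε/D = 3.25×10^-4, f = 0.01671, h_2 = f(L/D)V²/2g = 0.5120 m
Series → Q common, losses add: H = Σh = 23.10 m

H ≈ 23.1 m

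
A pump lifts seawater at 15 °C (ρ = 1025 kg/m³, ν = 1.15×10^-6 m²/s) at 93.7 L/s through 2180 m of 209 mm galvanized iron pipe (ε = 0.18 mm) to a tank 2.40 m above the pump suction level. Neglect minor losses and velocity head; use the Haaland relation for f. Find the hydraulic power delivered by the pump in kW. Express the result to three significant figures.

V = 4Q/(πD²) = 2.731 m/s; Re = 4.96×10^5; ε/D = 8.61×10^-4; f = 0.01956
h_f = f(L/D)V²/2g = 77.58 m
Total head H = z + h_f = 2.40 + 77.58 = 79.98 m
P_hyd = ρgQH = 1025·9.81·0.0937·79.98 = 75.36 kW

P_hyd ≈ 75.4 kW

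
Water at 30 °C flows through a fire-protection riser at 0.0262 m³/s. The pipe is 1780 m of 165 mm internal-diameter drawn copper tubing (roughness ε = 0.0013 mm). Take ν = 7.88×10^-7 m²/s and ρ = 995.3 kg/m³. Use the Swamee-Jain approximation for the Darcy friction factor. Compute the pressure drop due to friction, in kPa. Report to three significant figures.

Δp ≈ 120 kPa

V = 4Q/(πD²) = 4·0.0262/(π·0.165²) = 1.225 m/s
Re = VD/ν = 1.225·0.165/7.88×10^-7 = 2.57×10^5 → turbulent
ε/D = 0.0013/165 = 7.88×10^-6
Swamee-Jain: f = 0.01489
h_f = f(L/D)V²/(2g) = 0.01489·(1780/0.165)·1.225²/(2·9.81) = 12.29 m
Δp = ρg·h_f = 995.3·9.81·12.29 = 120.0 kPa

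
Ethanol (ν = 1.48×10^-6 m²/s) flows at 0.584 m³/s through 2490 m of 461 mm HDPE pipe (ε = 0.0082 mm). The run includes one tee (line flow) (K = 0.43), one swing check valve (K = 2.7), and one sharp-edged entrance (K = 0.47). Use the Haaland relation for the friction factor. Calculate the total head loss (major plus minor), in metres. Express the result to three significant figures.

V = 4Q/(πD²) = 3.499 m/s; V²/2g = 0.6239 m
Re = 1.09×10^6, ε/D = 1.78×10^-5 → f = 0.01177 (Haaland)
Major: h_f = f(L/D)·V²/2g = 0.01177·5401·0.6239 = 39.67 m
Minor: ΣK = 3.60; h_m = ΣK·V²/2g = 2.246 m
Total H_L = 39.67 + 2.246 = 41.92 m

H_L ≈ 41.9 m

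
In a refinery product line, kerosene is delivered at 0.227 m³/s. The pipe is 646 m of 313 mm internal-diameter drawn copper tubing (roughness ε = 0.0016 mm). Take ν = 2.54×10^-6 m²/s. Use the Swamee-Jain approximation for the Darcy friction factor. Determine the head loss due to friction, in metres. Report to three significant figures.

V = 4Q/(πD²) = 4·0.227/(π·0.313²) = 2.950 m/s
Re = VD/ν = 2.950·0.313/2.54×10^-6 = 3.64×10^5 → turbulent
ε/D = 0.0016/313 = 5.11×10^-6
Swamee-Jain: f = 0.01394
h_f = f(L/D)V²/(2g) = 0.01394·(646/0.313)·2.950²/(2·9.81) = 12.76 m

h_f ≈ 12.8 m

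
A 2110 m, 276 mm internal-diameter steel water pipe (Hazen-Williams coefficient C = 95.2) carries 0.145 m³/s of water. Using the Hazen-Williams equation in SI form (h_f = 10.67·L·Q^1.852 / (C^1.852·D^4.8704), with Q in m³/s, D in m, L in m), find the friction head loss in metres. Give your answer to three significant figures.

h_f ≈ 72.1 m

h_f = 10.67·2110·0.145^1.852 / (95.2^1.852·0.276^4.8704) = 72.09 m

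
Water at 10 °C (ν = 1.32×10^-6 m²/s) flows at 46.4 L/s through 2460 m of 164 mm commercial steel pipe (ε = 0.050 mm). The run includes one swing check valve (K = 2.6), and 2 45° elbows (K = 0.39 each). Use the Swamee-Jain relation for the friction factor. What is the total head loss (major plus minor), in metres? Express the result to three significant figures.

V = 4Q/(πD²) = 2.197 m/s; V²/2g = 0.2459 m
Re = 2.73×10^5, ε/D = 3.05×10^-4 → f = 0.01725 (Swamee-Jain)
Major: h_f = f(L/D)·V²/2g = 0.01725·15000·0.2459 = 63.63 m
Minor: ΣK = 3.38; h_m = ΣK·V²/2g = 0.8312 m
Total H_L = 63.63 + 0.8312 = 64.46 m

H_L ≈ 64.5 m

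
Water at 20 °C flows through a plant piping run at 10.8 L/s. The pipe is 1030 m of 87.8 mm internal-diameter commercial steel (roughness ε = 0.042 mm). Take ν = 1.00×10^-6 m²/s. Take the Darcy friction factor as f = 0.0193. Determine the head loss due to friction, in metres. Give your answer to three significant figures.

h_f ≈ 36.7 m

V = 4Q/(πD²) = 4·0.0108/(π·0.0878²) = 1.784 m/s
h_f = f(L/D)V²/(2g) = 0.01930·(1030/0.0878)·1.784²/(2·9.81) = 36.72 m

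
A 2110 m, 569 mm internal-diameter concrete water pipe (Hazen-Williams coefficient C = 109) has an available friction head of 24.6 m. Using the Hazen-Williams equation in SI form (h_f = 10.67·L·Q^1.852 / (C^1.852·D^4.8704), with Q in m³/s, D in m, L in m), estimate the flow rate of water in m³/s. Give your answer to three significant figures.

Rearranging: Q = [h_f·C^1.852·D^4.8704 / (10.67·L)]^(1/1.852)
Q = [24.6·109^1.852·0.569^4.8704 / (10.67·2110)]^0.540 = 0.6228 m³/s

Q ≈ 0.623 m³/s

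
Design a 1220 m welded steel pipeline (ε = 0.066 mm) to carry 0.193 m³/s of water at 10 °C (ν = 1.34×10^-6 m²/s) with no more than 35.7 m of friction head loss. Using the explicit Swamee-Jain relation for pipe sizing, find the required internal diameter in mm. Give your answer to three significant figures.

D ≈ 281 mm

Swamee-Jain (Type III): D = 0.66·[ε^1.25·(LQ²/(gh_f))^4.75 + ν·Q^9.4·(L/(gh_f))^5.2]^0.04
LQ²/(gh_f) = 0.1298; L/(gh_f) = 3.484
Term 1 = ε^1.25·(…)^4.75 = 3.65×10^-10; Term 2 = ν·Q^9.4·(…)^5.2 = 1.70×10^-10
D = 0.66·(3.65×10^-10 + 1.70×10^-10)^0.04 = 0.2810 m = 281 mm
Check: V = 3.11 m/s, Re = 6.53×10^5, f = 0.01552, h_f = 33.3 m ≈ 35.7 m ✓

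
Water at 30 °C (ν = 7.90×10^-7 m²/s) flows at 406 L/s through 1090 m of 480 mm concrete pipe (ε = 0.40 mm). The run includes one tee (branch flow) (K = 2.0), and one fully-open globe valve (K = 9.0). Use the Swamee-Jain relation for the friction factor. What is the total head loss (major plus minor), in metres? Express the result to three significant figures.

V = 4Q/(πD²) = 2.244 m/s; V²/2g = 0.2566 m
Re = 1.36×10^6, ε/D = 8.33×10^-4 → f = 0.01913 (Swamee-Jain)
Major: h_f = f(L/D)·V²/2g = 0.01913·2271·0.2566 = 11.14 m
Minor: ΣK = 11.0; h_m = ΣK·V²/2g = 2.822 m
Total H_L = 11.14 + 2.822 = 13.97 m

H_L ≈ 14.0 m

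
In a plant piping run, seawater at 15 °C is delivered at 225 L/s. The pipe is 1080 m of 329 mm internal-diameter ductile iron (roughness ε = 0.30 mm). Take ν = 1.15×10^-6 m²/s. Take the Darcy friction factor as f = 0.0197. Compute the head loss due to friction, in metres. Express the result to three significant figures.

h_f ≈ 23.1 m

V = 4Q/(πD²) = 4·0.225/(π·0.329²) = 2.647 m/s
h_f = f(L/D)V²/(2g) = 0.01970·(1080/0.329)·2.647²/(2·9.81) = 23.09 m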